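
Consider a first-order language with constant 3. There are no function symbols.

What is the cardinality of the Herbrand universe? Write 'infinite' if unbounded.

There are no function symbols, so the only ground term is the single constant.
The Herbrand universe is {3}, finite with 1 element.

1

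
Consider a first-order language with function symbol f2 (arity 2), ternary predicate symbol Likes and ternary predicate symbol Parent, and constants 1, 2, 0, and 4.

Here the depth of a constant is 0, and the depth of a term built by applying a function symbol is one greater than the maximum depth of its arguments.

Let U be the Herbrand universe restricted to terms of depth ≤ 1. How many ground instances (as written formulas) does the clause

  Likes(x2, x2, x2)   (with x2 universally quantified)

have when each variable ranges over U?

Ground terms of depth ≤ 1:
  If N_k denotes the number of depth-≤k ground terms, the 4 constants give N_0 = 4, and each function symbol of arity r contributes N_{k-1}^r new terms at level k: N_k = 4 + N_{k-1}^2.
  N_0 = 4
  N_1 = 4 + 4^2 = 20
So there are 20 ground terms available for substitution.
The clause has 1 distinct variable (x2), which appears in the body. In the free term algebra distinct substitutions yield syntactically distinct ground instances.
Number of ground instances = 20.

20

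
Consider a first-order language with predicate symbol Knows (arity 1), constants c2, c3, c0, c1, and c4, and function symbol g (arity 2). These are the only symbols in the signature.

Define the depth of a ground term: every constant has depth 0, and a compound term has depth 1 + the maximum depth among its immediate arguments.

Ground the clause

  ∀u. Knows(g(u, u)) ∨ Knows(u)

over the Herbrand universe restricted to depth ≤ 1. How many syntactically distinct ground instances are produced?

30

Ground terms of depth ≤ 1:
  Write N_k for the number of ground terms of depth ≤ k. A term of depth ≤ k is either a constant or a function symbol applied to arguments of depth ≤ k−1, so N_k = 5 + N_{k-1}^2.
  N_0 = 5
  N_1 = 5 + 5^2 = 30
So there are 30 ground terms available for substitution.
The variable u ranges independently over the available ground terms, and distinct assignments produce distinct instances.
Number of ground instances = 30.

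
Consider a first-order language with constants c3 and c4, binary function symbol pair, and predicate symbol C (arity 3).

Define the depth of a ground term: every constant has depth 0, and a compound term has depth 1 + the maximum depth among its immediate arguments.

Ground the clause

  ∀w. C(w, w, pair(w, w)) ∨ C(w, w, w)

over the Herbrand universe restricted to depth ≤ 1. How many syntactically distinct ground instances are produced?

Ground terms of depth ≤ 1:
  Let N_k = |{terms of depth ≤ k}|. Then N_0 = 2 and N_k = 2 + N_{k-1}^2 for k ≥ 1 (one summand per function symbol, arity giving the exponent).
  N_0 = 2
  N_1 = 2 + 2^2 = 6
So there are 6 ground terms available for substitution.
There is 1 variable to instantiate (w),  occurring in at least one literal, so different choices give different ground instances.
Number of ground instances = 6.

6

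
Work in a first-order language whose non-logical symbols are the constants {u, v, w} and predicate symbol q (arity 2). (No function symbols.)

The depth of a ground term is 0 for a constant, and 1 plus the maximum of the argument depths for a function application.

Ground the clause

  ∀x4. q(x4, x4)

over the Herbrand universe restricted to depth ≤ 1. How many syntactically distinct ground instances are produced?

Ground terms of depth ≤ 1:
  With no function symbols every ground term is a constant, so there are exactly 3 ground terms at every depth bound.
  N_0 = 3
  N_1 = 3
  Explicitly: u, v, w.
So there are 3 ground terms available for substitution.
The clause has 1 distinct variable (x4), which appears in the body. In the free term algebra distinct substitutions yield syntactically distinct ground instances.
Number of ground instances = 3.

3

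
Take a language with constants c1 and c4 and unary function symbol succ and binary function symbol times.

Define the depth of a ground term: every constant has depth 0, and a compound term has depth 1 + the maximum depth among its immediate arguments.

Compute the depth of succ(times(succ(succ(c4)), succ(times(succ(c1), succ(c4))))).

depth(succ(c4)) = 1 + depth(c4) = 1 + 0 = 1
depth(succ(succ(c4))) = 1 + depth(succ(c4)) = 1 + 1 = 2
depth(succ(c1)) = 1 + depth(c1) = 1 + 0 = 1
depth(times(succ(c1), succ(c4))) = 1 + max(1, 1) = 2
depth(succ(times(succ(c1), succ(c4)))) = 1 + depth(times(succ(c1), succ(c4))) = 1 + 2 = 3
depth(times(succ(succ(c4)), succ(times(succ(c1), succ(c4))))) = 1 + max(2, 3) = 4
depth(succ(times(succ(succ(c4)), succ(times(succ(c1), succ(c4)))))) = 1 + depth(times(succ(succ(c4)), succ(times(succ(c1), succ(c4))))) = 1 + 4 = 5

5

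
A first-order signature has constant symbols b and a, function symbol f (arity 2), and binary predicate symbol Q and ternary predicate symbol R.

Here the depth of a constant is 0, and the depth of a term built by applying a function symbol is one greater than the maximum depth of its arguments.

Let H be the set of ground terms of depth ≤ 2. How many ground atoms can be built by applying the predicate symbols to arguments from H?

56316

First count ground terms of depth ≤ 2.
Count level by level. With function symbols f/2, the terms of depth ≤ k are the 2 constants together with each function applied to depth-≤(k−1) tuples, so N_k = 2 + N_{k-1}^2.
N_0 = 2
N_1 = 2 + 2^2 = 6
N_2 = 2 + 6^2 = 38
So |H| = 38.
For each predicate symbol, the number of ground atoms is |H| raised to its arity; summing:
  Q: 38^2 = 1444;  R: 38^3 = 54872
Total ground atoms: 1444 + 54872 = 56316.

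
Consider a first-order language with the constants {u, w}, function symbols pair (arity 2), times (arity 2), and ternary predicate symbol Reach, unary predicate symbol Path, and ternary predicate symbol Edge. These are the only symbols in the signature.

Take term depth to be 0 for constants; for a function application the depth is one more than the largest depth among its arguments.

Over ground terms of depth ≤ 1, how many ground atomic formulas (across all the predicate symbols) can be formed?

2010

First count ground terms of depth ≤ 1.
If N_k denotes the number of depth-≤k ground terms, the 2 constants give N_0 = 2, and each function symbol of arity r contributes N_{k-1}^r new terms at level k: N_k = 2 + N_{k-1}^2 + N_{k-1}^2.
N_0 = 2
N_1 = 2 + 2^2 + 2^2 = 10
So |H| = 10.
For each predicate symbol, the number of ground atoms is |H| raised to its arity; summing:
  Reach: 10^3 = 1000;  Path: 10;  Edge: 10^3 = 1000
Total ground atoms: 1000 + 10 + 1000 = 2010.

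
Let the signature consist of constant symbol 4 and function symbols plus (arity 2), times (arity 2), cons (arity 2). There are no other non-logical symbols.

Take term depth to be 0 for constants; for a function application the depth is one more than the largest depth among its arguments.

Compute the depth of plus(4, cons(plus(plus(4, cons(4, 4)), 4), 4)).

depth(cons(4, 4)) = 1 + max(0, 0) = 1
depth(plus(4, cons(4, 4))) = 1 + max(0, 1) = 2
depth(plus(plus(4, cons(4, 4)), 4)) = 1 + max(2, 0) = 3
depth(cons(plus(plus(4, cons(4, 4)), 4), 4)) = 1 + max(3, 0) = 4
depth(plus(4, cons(plus(plus(4, cons(4, 4)), 4), 4))) = 1 + max(0, 4) = 5

5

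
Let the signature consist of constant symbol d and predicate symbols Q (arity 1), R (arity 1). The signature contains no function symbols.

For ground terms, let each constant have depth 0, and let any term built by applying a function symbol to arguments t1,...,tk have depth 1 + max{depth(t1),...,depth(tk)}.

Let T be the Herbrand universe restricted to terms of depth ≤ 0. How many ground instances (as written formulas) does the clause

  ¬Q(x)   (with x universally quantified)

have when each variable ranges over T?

1

Ground terms of depth ≤ 0:
  With no function symbols every ground term is a constant, so there is exactly 1 ground term at every depth bound.
  N_0 = 1
So there is exactly 1 ground term available for substitution.
The variable x ranges independently over the available ground terms, and distinct assignments produce distinct instances.
Number of ground instances = 1.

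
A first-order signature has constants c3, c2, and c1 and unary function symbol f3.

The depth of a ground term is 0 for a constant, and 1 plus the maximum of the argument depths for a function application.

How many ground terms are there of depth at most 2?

Let N_k count ground terms of depth at most k. Each non-constant term of depth ≤ k is some function symbol applied to depth-≤(k−1) arguments, giving N_k = 3 + N_{k-1}.
N_0 = 3
N_1 = 3 + 3 = 6
N_2 = 3 + 6 = 9
Explicitly: c3, c2, c1, f3(c3), f3(c2), f3(c1), f3(f3(c3)), f3(f3(c2)), f3(f3(c1)).

9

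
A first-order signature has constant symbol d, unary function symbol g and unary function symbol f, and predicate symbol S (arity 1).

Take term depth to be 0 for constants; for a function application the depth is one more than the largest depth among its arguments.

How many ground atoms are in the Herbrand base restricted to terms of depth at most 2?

7

First count ground terms of depth ≤ 2.
Count level by level. With function symbols g/1, f/1, the terms of depth ≤ k are the 1 constant together with each function applied to depth-≤(k−1) tuples, so N_k = 1 + N_{k-1} + N_{k-1}.
N_0 = 1
N_1 = 1 + 1 + 1 = 3
N_2 = 1 + 3 + 3 = 7
Explicitly: d, g(d), g(g(d)), g(f(d)), f(d), f(g(d)), f(f(d)).
So |H| = 7.
A ground atom is a predicate applied to a tuple of terms from H, so the count is the sum over predicates of |H|^arity:
  S: 7
Total ground atoms: 7.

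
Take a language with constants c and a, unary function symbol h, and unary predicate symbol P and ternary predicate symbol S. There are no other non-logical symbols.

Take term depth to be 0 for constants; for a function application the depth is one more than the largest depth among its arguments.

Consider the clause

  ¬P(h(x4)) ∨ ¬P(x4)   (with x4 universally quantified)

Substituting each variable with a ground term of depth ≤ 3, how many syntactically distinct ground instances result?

Ground terms of depth ≤ 3:
  If N_k denotes the number of depth-≤k ground terms, the 2 constants give N_0 = 2, and each function symbol of arity r contributes N_{k-1}^r new terms at level k: N_k = 2 + N_{k-1}.
  N_0 = 2
  N_1 = 2 + 2 = 4
  N_2 = 2 + 4 = 6
  N_3 = 2 + 6 = 8
  Explicitly: c, a, h(c), h(a), h(h(c)), h(h(a)), h(h(h(c))), h(h(h(a))).
So there are 8 ground terms available for substitution.
The variable x4 ranges independently over the available ground terms, and distinct assignments produce distinct instances.
Number of ground instances = 8.

8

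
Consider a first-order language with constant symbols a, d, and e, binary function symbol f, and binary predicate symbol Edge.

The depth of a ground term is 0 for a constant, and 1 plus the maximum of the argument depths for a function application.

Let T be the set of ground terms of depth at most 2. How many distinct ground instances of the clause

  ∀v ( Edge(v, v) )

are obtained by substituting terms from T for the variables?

Ground terms of depth ≤ 2:
  Let N_k count ground terms of depth at most k. Each non-constant term of depth ≤ k is some function symbol applied to depth-≤(k−1) arguments, giving N_k = 3 + N_{k-1}^2.
  N_0 = 3
  N_1 = 3 + 3^2 = 12
  N_2 = 3 + 12^2 = 147
So there are 147 ground terms available for substitution.
There is 1 variable to instantiate (v),  occurring in at least one literal, so different choices give different ground instances.
Number of ground instances = 147.

147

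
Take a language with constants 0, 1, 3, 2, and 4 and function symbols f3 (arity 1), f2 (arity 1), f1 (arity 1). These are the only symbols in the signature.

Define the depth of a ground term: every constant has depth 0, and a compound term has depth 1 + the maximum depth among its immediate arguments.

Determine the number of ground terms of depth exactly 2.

45

If N_k denotes the number of depth-≤k ground terms, the 5 constants give N_0 = 5, and each function symbol of arity r contributes N_{k-1}^r new terms at level k: N_k = 5 + N_{k-1} + N_{k-1} + N_{k-1}.
N_0 = 5
N_1 = 5 + 5 + 5 + 5 = 20
N_2 = 5 + 20 + 20 + 20 = 65
Terms of depth exactly 2: N_2 − N_1 = 65 − 20 = 45.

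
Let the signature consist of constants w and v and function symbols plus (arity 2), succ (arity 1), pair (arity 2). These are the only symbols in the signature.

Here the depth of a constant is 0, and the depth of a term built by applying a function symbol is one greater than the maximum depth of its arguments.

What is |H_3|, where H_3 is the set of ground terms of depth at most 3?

Count level by level. With function symbols plus/2, succ/1, pair/2, the terms of depth ≤ k are the 2 constants together with each function applied to depth-≤(k−1) tuples, so N_k = 2 + N_{k-1}^2 + N_{k-1} + N_{k-1}^2.
N_0 = 2
N_1 = 2 + 2^2 + 2 + 2^2 = 12
N_2 = 2 + 12^2 + 12 + 12^2 = 302
N_3 = 2 + 302^2 + 302 + 302^2 = 182712

182712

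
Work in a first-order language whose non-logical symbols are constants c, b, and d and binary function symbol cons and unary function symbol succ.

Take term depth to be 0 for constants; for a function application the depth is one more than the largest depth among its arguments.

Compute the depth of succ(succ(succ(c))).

3

depth(succ(c)) = 1 + depth(c) = 1 + 0 = 1
depth(succ(succ(c))) = 1 + depth(succ(c)) = 1 + 1 = 2
depth(succ(succ(succ(c)))) = 1 + depth(succ(succ(c))) = 1 + 2 = 3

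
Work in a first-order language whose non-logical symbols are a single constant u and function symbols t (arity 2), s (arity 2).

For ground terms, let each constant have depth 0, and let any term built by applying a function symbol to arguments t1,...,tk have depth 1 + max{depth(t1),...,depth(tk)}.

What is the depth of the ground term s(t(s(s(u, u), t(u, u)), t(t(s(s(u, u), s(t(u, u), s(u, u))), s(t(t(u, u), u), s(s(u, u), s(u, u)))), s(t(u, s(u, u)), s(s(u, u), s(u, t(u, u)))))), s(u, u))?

7

depth(s(u, u)) = 1 + max(0, 0) = 1
depth(t(u, u)) = 1 + max(0, 0) = 1
depth(s(s(u, u), t(u, u))) = 1 + max(1, 1) = 2
depth(s(t(u, u), s(u, u))) = 1 + max(1, 1) = 2
depth(s(s(u, u), s(t(u, u), s(u, u)))) = 1 + max(1, 2) = 3
depth(t(t(u, u), u)) = 1 + max(1, 0) = 2
depth(s(s(u, u), s(u, u))) = 1 + max(1, 1) = 2
depth(s(t(t(u, u), u), s(s(u, u), s(u, u)))) = 1 + max(2, 2) = 3
depth(t(s(s(u, u), s(t(u, u), s(u, u))), s(t(t(u, u), u), s(s(u, u), s(u, u))))) = 1 + max(3, 3) = 4
depth(t(u, s(u, u))) = 1 + max(0, 1) = 2
depth(s(u, t(u, u))) = 1 + max(0, 1) = 2
depth(s(s(u, u), s(u, t(u, u)))) = 1 + max(1, 2) = 3
depth(s(t(u, s(u, u)), s(s(u, u), s(u, t(u, u))))) = 1 + max(2, 3) = 4
depth(t(t(s(s(u, u), s(t(u, u), s(u, u))), s(t(t(u, u), u), s(s(u, u), s(u, u)))), s(t(u, s(u, u)), s(s(u, u), s(u, t(u, u)))))) = 1 + max(4, 4) = 5
depth(t(s(s(u, u), t(u, u)), t(t(s(s(u, u), s(t(u, u), s(u, u))), s(t(t(u, u), u), s(s(u, u), s(u, u)))), s(t(u, s(u, u)), s(s(u, u), s(u, t(u, u))))))) = 1 + max(2, 5) = 6
depth(s(t(s(s(u, u), t(u, u)), t(t(s(s(u, u), s(t(u, u), s(u, u))), s(t(t(u, u), u), s(s(u, u), s(u, u)))), s(t(u, s(u, u)), s(s(u, u), s(u, t(u, u)))))), s(u, u))) = 1 + max(6, 1) = 7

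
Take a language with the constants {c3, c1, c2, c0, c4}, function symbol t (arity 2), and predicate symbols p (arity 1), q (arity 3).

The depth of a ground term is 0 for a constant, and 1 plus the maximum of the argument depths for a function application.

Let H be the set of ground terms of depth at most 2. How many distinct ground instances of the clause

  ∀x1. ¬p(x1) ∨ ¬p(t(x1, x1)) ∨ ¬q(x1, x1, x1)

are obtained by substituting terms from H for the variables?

905

Ground terms of depth ≤ 2:
  Count level by level. With function symbols t/2, the terms of depth ≤ k are the 5 constants together with each function applied to depth-≤(k−1) tuples, so N_k = 5 + N_{k-1}^2.
  N_0 = 5
  N_1 = 5 + 5^2 = 30
  N_2 = 5 + 30^2 = 905
So there are 905 ground terms available for substitution.
There is 1 variable to instantiate (x1),  occurring in at least one literal, so different choices give different ground instances.
Number of ground instances = 905.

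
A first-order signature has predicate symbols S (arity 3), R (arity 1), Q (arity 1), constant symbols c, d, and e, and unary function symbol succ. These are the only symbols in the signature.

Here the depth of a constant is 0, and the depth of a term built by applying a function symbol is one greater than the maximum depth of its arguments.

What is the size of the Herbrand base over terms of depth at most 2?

747

First count ground terms of depth ≤ 2.
Let N_k = |{terms of depth ≤ k}|. Then N_0 = 3 and N_k = 3 + N_{k-1} for k ≥ 1 (one summand per function symbol, arity giving the exponent).
N_0 = 3
N_1 = 3 + 3 = 6
N_2 = 3 + 6 = 9
Explicitly: c, d, e, succ(c), succ(d), succ(e), succ(succ(c)), succ(succ(d)), succ(succ(e)).
So |H| = 9.
A ground atom is a predicate applied to a tuple of terms from H, so the count is the sum over predicates of |H|^arity:
  S: 9^3 = 729;  R: 9;  Q: 9
Total ground atoms: 729 + 9 + 9 = 747.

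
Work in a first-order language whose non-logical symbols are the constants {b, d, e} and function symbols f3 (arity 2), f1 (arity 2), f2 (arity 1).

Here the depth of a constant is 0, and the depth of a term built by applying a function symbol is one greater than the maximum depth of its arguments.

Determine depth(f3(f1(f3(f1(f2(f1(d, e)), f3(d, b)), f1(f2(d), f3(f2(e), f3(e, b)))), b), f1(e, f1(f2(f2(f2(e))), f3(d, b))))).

6

depth(f1(d, e)) = 1 + max(0, 0) = 1
depth(f2(f1(d, e))) = 1 + depth(f1(d, e)) = 1 + 1 = 2
depth(f3(d, b)) = 1 + max(0, 0) = 1
depth(f1(f2(f1(d, e)), f3(d, b))) = 1 + max(2, 1) = 3
depth(f2(d)) = 1 + depth(d) = 1 + 0 = 1
depth(f2(e)) = 1 + depth(e) = 1 + 0 = 1
depth(f3(e, b)) = 1 + max(0, 0) = 1
depth(f3(f2(e), f3(e, b))) = 1 + max(1, 1) = 2
depth(f1(f2(d), f3(f2(e), f3(e, b)))) = 1 + max(1, 2) = 3
depth(f3(f1(f2(f1(d, e)), f3(d, b)), f1(f2(d), f3(f2(e), f3(e, b))))) = 1 + max(3, 3) = 4
depth(f1(f3(f1(f2(f1(d, e)), f3(d, b)), f1(f2(d), f3(f2(e), f3(e, b)))), b)) = 1 + max(4, 0) = 5
depth(f2(f2(e))) = 1 + depth(f2(e)) = 1 + 1 = 2
depth(f2(f2(f2(e)))) = 1 + depth(f2(f2(e))) = 1 + 2 = 3
depth(f1(f2(f2(f2(e))), f3(d, b))) = 1 + max(3, 1) = 4
depth(f1(e, f1(f2(f2(f2(e))), f3(d, b)))) = 1 + max(0, 4) = 5
depth(f3(f1(f3(f1(f2(f1(d, e)), f3(d, b)), f1(f2(d), f3(f2(e), f3(e, b)))), b), f1(e, f1(f2(f2(f2(e))), f3(d, b))))) = 1 + max(5, 5) = 6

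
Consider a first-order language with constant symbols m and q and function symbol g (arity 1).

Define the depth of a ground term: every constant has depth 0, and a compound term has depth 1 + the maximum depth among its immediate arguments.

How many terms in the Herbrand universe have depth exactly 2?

Write N_k for the number of ground terms of depth ≤ k. A term of depth ≤ k is either a constant or a function symbol applied to arguments of depth ≤ k−1, so N_k = 2 + N_{k-1}.
N_0 = 2
N_1 = 2 + 2 = 4
N_2 = 2 + 4 = 6
Terms of depth exactly 2: N_2 − N_1 = 6 − 4 = 2.

2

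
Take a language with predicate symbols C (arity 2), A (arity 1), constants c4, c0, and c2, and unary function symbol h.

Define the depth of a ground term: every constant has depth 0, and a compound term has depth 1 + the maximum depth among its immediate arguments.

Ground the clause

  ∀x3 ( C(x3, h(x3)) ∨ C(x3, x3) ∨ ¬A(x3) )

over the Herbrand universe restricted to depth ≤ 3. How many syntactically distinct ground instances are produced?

12

Ground terms of depth ≤ 3:
  If N_k denotes the number of depth-≤k ground terms, the 3 constants give N_0 = 3, and each function symbol of arity r contributes N_{k-1}^r new terms at level k: N_k = 3 + N_{k-1}.
  N_0 = 3
  N_1 = 3 + 3 = 6
  N_2 = 3 + 6 = 9
  N_3 = 3 + 9 = 12
So there are 12 ground terms available for substitution.
The clause has 1 distinct variable (x3), which appears in the body. In the free term algebra distinct substitutions yield syntactically distinct ground instances.
Number of ground instances = 12.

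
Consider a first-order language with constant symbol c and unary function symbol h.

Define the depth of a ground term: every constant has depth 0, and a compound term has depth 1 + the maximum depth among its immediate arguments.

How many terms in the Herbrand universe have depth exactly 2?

1

Write N_k for the number of ground terms of depth ≤ k. A term of depth ≤ k is either a constant or a function symbol applied to arguments of depth ≤ k−1, so N_k = 1 + N_{k-1}.
N_0 = 1
N_1 = 1 + 1 = 2
N_2 = 1 + 2 = 3
Terms of depth exactly 2: N_2 − N_1 = 3 − 2 = 1.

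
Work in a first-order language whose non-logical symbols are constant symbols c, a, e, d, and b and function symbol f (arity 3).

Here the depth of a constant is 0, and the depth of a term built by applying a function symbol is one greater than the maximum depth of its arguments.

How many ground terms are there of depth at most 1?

130

If N_k denotes the number of depth-≤k ground terms, the 5 constants give N_0 = 5, and each function symbol of arity r contributes N_{k-1}^r new terms at level k: N_k = 5 + N_{k-1}^3.
N_0 = 5
N_1 = 5 + 5^3 = 130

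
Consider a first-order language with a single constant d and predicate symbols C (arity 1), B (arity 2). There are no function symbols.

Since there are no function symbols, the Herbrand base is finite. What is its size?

2

With no function symbols, the Herbrand universe is just the 1 constant.
Ground atoms per predicate: C: 1, B: 1^2 = 1.
Herbrand base size = 1 + 1 = 2.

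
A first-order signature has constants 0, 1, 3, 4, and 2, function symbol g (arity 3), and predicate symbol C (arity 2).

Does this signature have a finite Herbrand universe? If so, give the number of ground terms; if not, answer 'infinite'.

infinite

The signature has at least one function symbol (g, arity 3) and at least one constant (0).
Iterating g gives infinitely many distinct ground terms: 0, g(0, 0, 0), g(g(0, 0, 0), g(0, 0, 0), g(0, 0, 0)), ...
So the Herbrand universe is infinite.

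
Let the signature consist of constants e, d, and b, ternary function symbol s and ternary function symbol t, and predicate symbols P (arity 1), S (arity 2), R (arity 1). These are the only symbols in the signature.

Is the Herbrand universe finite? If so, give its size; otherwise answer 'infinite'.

The signature has at least one function symbol (s, arity 3) and at least one constant (e).
Iterating s gives infinitely many distinct ground terms: e, s(e, e, e), s(s(e, e, e), s(e, e, e), s(e, e, e)), ...
So the Herbrand universe is infinite.

infinite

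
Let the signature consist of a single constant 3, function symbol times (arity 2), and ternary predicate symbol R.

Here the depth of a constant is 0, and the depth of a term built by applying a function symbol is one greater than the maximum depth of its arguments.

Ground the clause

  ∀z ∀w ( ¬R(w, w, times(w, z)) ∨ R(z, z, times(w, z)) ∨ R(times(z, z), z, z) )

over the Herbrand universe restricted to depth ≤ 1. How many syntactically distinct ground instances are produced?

4

Ground terms of depth ≤ 1:
  Write N_k for the number of ground terms of depth ≤ k. A term of depth ≤ k is either a constant or a function symbol applied to arguments of depth ≤ k−1, so N_k = 1 + N_{k-1}^2.
  N_0 = 1
  N_1 = 1 + 1^2 = 2
  Explicitly: 3, times(3, 3).
So there are 2 ground terms available for substitution.
The clause has 2 distinct variables (z, w), each appearing in the body. In the free term algebra distinct substitutions yield syntactically distinct ground instances.
Number of ground instances = 2^2 = 4.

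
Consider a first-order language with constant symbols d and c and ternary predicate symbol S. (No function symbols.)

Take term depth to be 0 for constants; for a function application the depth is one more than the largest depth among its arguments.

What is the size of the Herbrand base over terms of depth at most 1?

8

First count ground terms of depth ≤ 1.
With no function symbols every ground term is a constant, so there are exactly 2 ground terms at every depth bound.
N_0 = 2
N_1 = 2
Explicitly: d, c.
So |H| = 2.
A ground atom is a predicate applied to a tuple of terms from H, so the count is the sum over predicates of |H|^arity:
  S: 2^3 = 8
Total ground atoms: 8.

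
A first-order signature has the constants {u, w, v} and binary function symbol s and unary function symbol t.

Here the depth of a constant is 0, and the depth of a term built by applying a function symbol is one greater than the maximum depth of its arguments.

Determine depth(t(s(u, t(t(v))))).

4

depth(t(v)) = 1 + depth(v) = 1 + 0 = 1
depth(t(t(v))) = 1 + depth(t(v)) = 1 + 1 = 2
depth(s(u, t(t(v)))) = 1 + max(0, 2) = 3
depth(t(s(u, t(t(v))))) = 1 + depth(s(u, t(t(v)))) = 1 + 3 = 4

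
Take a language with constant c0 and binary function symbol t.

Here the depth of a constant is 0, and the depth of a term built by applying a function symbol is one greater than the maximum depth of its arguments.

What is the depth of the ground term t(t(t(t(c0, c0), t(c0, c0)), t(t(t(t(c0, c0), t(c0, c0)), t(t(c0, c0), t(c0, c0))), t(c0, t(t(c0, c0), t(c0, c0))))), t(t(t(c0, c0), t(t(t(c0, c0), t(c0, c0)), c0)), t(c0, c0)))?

depth(t(c0, c0)) = 1 + max(0, 0) = 1
depth(t(t(c0, c0), t(c0, c0))) = 1 + max(1, 1) = 2
depth(t(t(t(c0, c0), t(c0, c0)), t(t(c0, c0), t(c0, c0)))) = 1 + max(2, 2) = 3
depth(t(c0, t(t(c0, c0), t(c0, c0)))) = 1 + max(0, 2) = 3
depth(t(t(t(t(c0, c0), t(c0, c0)), t(t(c0, c0), t(c0, c0))), t(c0, t(t(c0, c0), t(c0, c0))))) = 1 + max(3, 3) = 4
depth(t(t(t(c0, c0), t(c0, c0)), t(t(t(t(c0, c0), t(c0, c0)), t(t(c0, c0), t(c0, c0))), t(c0, t(t(c0, c0), t(c0, c0)))))) = 1 + max(2, 4) = 5
depth(t(t(t(c0, c0), t(c0, c0)), c0)) = 1 + max(2, 0) = 3
depth(t(t(c0, c0), t(t(t(c0, c0), t(c0, c0)), c0))) = 1 + max(1, 3) = 4
depth(t(t(t(c0, c0), t(t(t(c0, c0), t(c0, c0)), c0)), t(c0, c0))) = 1 + max(4, 1) = 5
depth(t(t(t(t(c0, c0), t(c0, c0)), t(t(t(t(c0, c0), t(c0, c0)), t(t(c0, c0), t(c0, c0))), t(c0, t(t(c0, c0), t(c0, c0))))), t(t(t(c0, c0), t(t(t(c0, c0), t(c0, c0)), c0)), t(c0, c0)))) = 1 + max(5, 5) = 6

6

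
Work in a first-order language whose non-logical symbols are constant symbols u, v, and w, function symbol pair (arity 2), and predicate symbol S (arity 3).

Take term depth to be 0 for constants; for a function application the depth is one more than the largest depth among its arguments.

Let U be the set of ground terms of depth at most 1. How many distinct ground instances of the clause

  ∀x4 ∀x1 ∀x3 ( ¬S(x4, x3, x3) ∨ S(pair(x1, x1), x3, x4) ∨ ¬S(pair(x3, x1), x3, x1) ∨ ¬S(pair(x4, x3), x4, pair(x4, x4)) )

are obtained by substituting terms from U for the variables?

Ground terms of depth ≤ 1:
  Let N_k count ground terms of depth at most k. Each non-constant term of depth ≤ k is some function symbol applied to depth-≤(k−1) arguments, giving N_k = 3 + N_{k-1}^2.
  N_0 = 3
  N_1 = 3 + 3^2 = 12
So there are 12 ground terms available for substitution.
The clause has 3 distinct variables (x4, x1, x3), each appearing in the body. In the free term algebra distinct substitutions yield syntactically distinct ground instances.
Number of ground instances = 12^3 = 1728.

1728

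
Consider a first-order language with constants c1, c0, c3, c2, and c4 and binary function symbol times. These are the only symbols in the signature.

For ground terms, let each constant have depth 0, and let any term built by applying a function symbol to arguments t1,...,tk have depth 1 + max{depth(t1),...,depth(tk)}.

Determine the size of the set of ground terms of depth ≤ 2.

Let N_k = |{terms of depth ≤ k}|. Then N_0 = 5 and N_k = 5 + N_{k-1}^2 for k ≥ 1 (one summand per function symbol, arity giving the exponent).
N_0 = 5
N_1 = 5 + 5^2 = 30
N_2 = 5 + 30^2 = 905

905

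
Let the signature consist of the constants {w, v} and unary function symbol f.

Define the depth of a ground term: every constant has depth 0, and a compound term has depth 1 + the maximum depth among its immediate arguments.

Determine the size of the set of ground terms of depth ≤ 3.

8

Let N_k = |{terms of depth ≤ k}|. Then N_0 = 2 and N_k = 2 + N_{k-1} for k ≥ 1 (one summand per function symbol, arity giving the exponent).
N_0 = 2
N_1 = 2 + 2 = 4
N_2 = 2 + 4 = 6
N_3 = 2 + 6 = 8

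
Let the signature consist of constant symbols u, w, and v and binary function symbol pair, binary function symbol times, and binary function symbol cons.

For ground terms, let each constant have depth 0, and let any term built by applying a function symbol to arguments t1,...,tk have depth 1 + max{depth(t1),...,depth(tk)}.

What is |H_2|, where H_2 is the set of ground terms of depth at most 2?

2703

If N_k denotes the number of depth-≤k ground terms, the 3 constants give N_0 = 3, and each function symbol of arity r contributes N_{k-1}^r new terms at level k: N_k = 3 + N_{k-1}^2 + N_{k-1}^2 + N_{k-1}^2.
N_0 = 3
N_1 = 3 + 3^2 + 3^2 + 3^2 = 30
N_2 = 3 + 30^2 + 30^2 + 30^2 = 2703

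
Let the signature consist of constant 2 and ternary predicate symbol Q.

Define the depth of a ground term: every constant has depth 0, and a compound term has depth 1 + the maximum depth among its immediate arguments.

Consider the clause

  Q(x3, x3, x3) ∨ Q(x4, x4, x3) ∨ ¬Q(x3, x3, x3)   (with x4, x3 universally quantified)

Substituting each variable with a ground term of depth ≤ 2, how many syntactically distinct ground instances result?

Ground terms of depth ≤ 2:
  With no function symbols every ground term is a constant, so there is exactly 1 ground term at every depth bound.
  N_0 = 1
  N_1 = 1
  N_2 = 1
  Explicitly: 2.
So there is exactly 1 ground term available for substitution.
The body mentions every one of the 2 quantified variables; since ground terms form a free algebra, no two substitutions collapse to the same formula.
Number of ground instances = 1^2 = 1.

1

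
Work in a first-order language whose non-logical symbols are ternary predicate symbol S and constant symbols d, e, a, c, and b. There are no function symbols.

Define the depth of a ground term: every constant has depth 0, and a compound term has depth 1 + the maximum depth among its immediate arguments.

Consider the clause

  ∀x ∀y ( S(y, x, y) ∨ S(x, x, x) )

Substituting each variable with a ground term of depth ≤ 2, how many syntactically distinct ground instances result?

Ground terms of depth ≤ 2:
  With no function symbols every ground term is a constant, so there are exactly 5 ground terms at every depth bound.
  N_0 = 5
  N_1 = 5
  N_2 = 5
  Explicitly: d, e, a, c, b.
So there are 5 ground terms available for substitution.
There are 2 variables to instantiate (x, y), each occurring in at least one literal, so different choices give different ground instances.
Number of ground instances = 5^2 = 25.

25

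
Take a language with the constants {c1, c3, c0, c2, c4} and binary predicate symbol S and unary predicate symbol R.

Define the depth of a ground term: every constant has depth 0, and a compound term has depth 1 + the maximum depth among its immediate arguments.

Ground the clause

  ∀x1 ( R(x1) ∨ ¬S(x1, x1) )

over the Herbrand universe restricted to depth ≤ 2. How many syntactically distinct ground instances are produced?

Ground terms of depth ≤ 2:
  With no function symbols every ground term is a constant, so there are exactly 5 ground terms at every depth bound.
  N_0 = 5
  N_1 = 5
  N_2 = 5
So there are 5 ground terms available for substitution.
There is 1 variable to instantiate (x1),  occurring in at least one literal, so different choices give different ground instances.
Number of ground instances = 5.

5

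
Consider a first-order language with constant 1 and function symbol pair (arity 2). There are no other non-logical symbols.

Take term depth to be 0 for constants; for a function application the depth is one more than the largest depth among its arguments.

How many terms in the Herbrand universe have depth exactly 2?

If N_k denotes the number of depth-≤k ground terms, the 1 constant gives N_0 = 1, and each function symbol of arity r contributes N_{k-1}^r new terms at level k: N_k = 1 + N_{k-1}^2.
N_0 = 1
N_1 = 1 + 1^2 = 2
N_2 = 1 + 2^2 = 5
Terms of depth exactly 2: N_2 − N_1 = 5 − 2 = 3.

3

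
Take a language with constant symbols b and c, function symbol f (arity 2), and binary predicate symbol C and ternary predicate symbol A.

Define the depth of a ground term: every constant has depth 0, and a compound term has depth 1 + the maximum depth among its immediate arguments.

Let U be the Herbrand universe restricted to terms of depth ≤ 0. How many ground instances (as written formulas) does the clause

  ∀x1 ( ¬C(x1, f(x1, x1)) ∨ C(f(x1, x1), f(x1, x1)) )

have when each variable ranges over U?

2

Ground terms of depth ≤ 0:
  Count level by level. With function symbols f/2, the terms of depth ≤ k are the 2 constants together with each function applied to depth-≤(k−1) tuples, so N_k = 2 + N_{k-1}^2.
  N_0 = 2
  Explicitly: b, c.
So there are 2 ground terms available for substitution.
The body mentions the single quantified variable x1; since ground terms form a free algebra, no two substitutions collapse to the same formula.
Number of ground instances = 2.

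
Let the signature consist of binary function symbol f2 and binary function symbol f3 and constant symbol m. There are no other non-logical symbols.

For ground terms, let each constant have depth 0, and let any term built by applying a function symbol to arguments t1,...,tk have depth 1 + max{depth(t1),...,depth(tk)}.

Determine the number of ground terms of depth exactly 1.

2

If N_k denotes the number of depth-≤k ground terms, the 1 constant gives N_0 = 1, and each function symbol of arity r contributes N_{k-1}^r new terms at level k: N_k = 1 + N_{k-1}^2 + N_{k-1}^2.
N_0 = 1
N_1 = 1 + 1^2 + 1^2 = 3
Terms of depth exactly 1: N_1 − N_0 = 3 − 1 = 2.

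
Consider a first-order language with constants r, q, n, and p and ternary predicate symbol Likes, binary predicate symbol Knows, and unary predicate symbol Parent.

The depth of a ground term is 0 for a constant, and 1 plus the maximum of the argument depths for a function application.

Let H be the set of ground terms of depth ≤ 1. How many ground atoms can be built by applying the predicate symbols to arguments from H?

First count ground terms of depth ≤ 1.
With no function symbols every ground term is a constant, so there are exactly 4 ground terms at every depth bound.
N_0 = 4
N_1 = 4
Explicitly: r, q, n, p.
So |H| = 4.
Each predicate of arity r yields |H|^r ground atoms (one per choice of an r-tuple from H):
  Likes: 4^3 = 64;  Knows: 4^2 = 16;  Parent: 4
Total ground atoms: 64 + 16 + 4 = 84.

84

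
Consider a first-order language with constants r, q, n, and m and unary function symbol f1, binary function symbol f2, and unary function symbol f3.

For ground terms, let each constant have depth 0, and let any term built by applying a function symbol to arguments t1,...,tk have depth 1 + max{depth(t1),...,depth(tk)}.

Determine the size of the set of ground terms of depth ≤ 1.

Let N_k count ground terms of depth at most k. Each non-constant term of depth ≤ k is some function symbol applied to depth-≤(k−1) arguments, giving N_k = 4 + N_{k-1} + N_{k-1}^2 + N_{k-1}.
N_0 = 4
N_1 = 4 + 4 + 4^2 + 4 = 28

28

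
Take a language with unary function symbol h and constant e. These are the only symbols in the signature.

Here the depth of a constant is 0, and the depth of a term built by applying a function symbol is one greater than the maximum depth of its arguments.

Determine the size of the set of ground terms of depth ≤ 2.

Let N_k = |{terms of depth ≤ k}|. Then N_0 = 1 and N_k = 1 + N_{k-1} for k ≥ 1 (one summand per function symbol, arity giving the exponent).
N_0 = 1
N_1 = 1 + 1 = 2
N_2 = 1 + 2 = 3

3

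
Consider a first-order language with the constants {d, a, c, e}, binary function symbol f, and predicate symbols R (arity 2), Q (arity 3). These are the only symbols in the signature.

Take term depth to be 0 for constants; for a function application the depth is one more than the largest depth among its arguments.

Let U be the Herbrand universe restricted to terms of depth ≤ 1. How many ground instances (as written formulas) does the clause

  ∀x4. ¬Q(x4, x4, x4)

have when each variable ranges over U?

20

Ground terms of depth ≤ 1:
  Let N_k = |{terms of depth ≤ k}|. Then N_0 = 4 and N_k = 4 + N_{k-1}^2 for k ≥ 1 (one summand per function symbol, arity giving the exponent).
  N_0 = 4
  N_1 = 4 + 4^2 = 20
So there are 20 ground terms available for substitution.
The body mentions the single quantified variable x4; since ground terms form a free algebra, no two substitutions collapse to the same formula.
Number of ground instances = 20.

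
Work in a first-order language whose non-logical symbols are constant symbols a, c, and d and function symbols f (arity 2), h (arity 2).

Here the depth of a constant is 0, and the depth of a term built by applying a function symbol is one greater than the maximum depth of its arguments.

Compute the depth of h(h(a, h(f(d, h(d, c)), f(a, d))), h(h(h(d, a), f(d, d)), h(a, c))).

5

depth(h(d, c)) = 1 + max(0, 0) = 1
depth(f(d, h(d, c))) = 1 + max(0, 1) = 2
depth(f(a, d)) = 1 + max(0, 0) = 1
depth(h(f(d, h(d, c)), f(a, d))) = 1 + max(2, 1) = 3
depth(h(a, h(f(d, h(d, c)), f(a, d)))) = 1 + max(0, 3) = 4
depth(h(d, a)) = 1 + max(0, 0) = 1
depth(f(d, d)) = 1 + max(0, 0) = 1
depth(h(h(d, a), f(d, d))) = 1 + max(1, 1) = 2
depth(h(a, c)) = 1 + max(0, 0) = 1
depth(h(h(h(d, a), f(d, d)), h(a, c))) = 1 + max(2, 1) = 3
depth(h(h(a, h(f(d, h(d, c)), f(a, d))), h(h(h(d, a), f(d, d)), h(a, c)))) = 1 + max(4, 3) = 5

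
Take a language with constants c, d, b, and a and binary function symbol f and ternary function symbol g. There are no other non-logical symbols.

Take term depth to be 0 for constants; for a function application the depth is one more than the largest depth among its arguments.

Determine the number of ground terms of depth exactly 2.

599680

Let N_k = |{terms of depth ≤ k}|. Then N_0 = 4 and N_k = 4 + N_{k-1}^2 + N_{k-1}^3 for k ≥ 1 (one summand per function symbol, arity giving the exponent).
N_0 = 4
N_1 = 4 + 4^2 + 4^3 = 84
N_2 = 4 + 84^2 + 84^3 = 599764
Terms of depth exactly 2: N_2 − N_1 = 599764 − 84 = 599680.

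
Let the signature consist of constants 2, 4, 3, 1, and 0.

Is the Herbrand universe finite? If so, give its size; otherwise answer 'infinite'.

5

There are no function symbols, so every ground term is one of the 5 constants.
The Herbrand universe is {2, 4, 3, 1, 0}, which is finite with 5 elements.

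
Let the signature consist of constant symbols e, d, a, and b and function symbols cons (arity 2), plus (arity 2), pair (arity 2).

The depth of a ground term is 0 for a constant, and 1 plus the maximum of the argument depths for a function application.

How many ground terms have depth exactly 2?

Count level by level. With function symbols cons/2, plus/2, pair/2, the terms of depth ≤ k are the 4 constants together with each function applied to depth-≤(k−1) tuples, so N_k = 4 + N_{k-1}^2 + N_{k-1}^2 + N_{k-1}^2.
N_0 = 4
N_1 = 4 + 4^2 + 4^2 + 4^2 = 52
N_2 = 4 + 52^2 + 52^2 + 52^2 = 8116
Terms of depth exactly 2: N_2 − N_1 = 8116 − 52 = 8064.

8064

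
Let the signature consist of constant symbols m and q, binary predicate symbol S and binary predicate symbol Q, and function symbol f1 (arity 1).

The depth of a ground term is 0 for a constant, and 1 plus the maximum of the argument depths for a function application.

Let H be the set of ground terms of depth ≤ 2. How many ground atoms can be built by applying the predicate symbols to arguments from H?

First count ground terms of depth ≤ 2.
Count level by level. With function symbols f1/1, the terms of depth ≤ k are the 2 constants together with each function applied to depth-≤(k−1) tuples, so N_k = 2 + N_{k-1}.
N_0 = 2
N_1 = 2 + 2 = 4
N_2 = 2 + 4 = 6
Explicitly: m, q, f1(m), f1(q), f1(f1(m)), f1(f1(q)).
So |H| = 6.
Ground atoms are formed by filling each argument slot of a predicate with a term from H, so an r-ary predicate gives |H|^r atoms:
  S: 6^2 = 36;  Q: 6^2 = 36
Total ground atoms: 36 + 36 = 72.

72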